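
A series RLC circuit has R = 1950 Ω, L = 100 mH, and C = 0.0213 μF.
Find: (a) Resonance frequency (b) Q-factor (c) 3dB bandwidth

Step 1 — Resonance: ω₀ = 1/√(LC) = 1/√(0.1·2.13e-08) = 2.167e+04 rad/s.
Step 2 — f₀ = ω₀/(2π) = 3449 Hz.
Step 3 — Series Q: Q = ω₀L/R = 2.167e+04·0.1/1950 = 1.111.
Step 4 — Bandwidth: Δω = ω₀/Q = 1.95e+04 rad/s; BW = Δω/(2π) = 3104 Hz.

(a) f₀ = 3449 Hz  (b) Q = 1.111  (c) BW = 3104 Hz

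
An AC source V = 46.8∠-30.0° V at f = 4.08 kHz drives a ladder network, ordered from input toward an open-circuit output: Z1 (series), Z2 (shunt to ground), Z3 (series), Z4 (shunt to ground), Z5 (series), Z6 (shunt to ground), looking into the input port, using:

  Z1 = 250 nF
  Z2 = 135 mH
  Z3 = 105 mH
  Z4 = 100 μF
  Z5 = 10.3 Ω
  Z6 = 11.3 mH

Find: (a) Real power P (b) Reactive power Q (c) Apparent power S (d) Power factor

Step 1 — Angular frequency: ω = 2π·f = 2π·4080 = 2.564e+04 rad/s.
Step 2 — Component impedances:
  Z1: Z = 1/(jωC) = -j/(ω·C) = 0 - j156 Ω
  Z2: Z = jωL = j·2.564e+04·0.135 = 0 + j3461 Ω
  Z3: Z = jωL = j·2.564e+04·0.105 = 0 + j2692 Ω
  Z4: Z = 1/(jωC) = -j/(ω·C) = 0 - j0.3901 Ω
  Z5: Z = R = 10.3 Ω
  Z6: Z = jωL = j·2.564e+04·0.0113 = 0 + j289.7 Ω
Step 3 — Ladder network (open output): work backward from the far end, alternating series and parallel combinations. Z_in = 5.919e-06 + j1358 Ω = 1358∠90.0° Ω.
Step 4 — Source phasor: V = 46.8∠-30.0° V = 40.53 - j23.4 V.
Step 5 — Current: I = V / Z = -0.01723 - j0.02985 A = 0.03446∠-120.0° A.
Step 6 — Complex power: S = V·I* = 7.03e-09 + j1.613 VA.
Step 7 — Real power: P = Re(S) = 7.03e-09 W.
Step 8 — Reactive power: Q = Im(S) = 1.613 VAR.
Step 9 — Apparent power: |S| = 1.613 VA.
Step 10 — Power factor: PF = P/|S| = 4.359e-09 (lagging).

(a) P = 7.03e-09 W  (b) Q = 1.613 VAR  (c) S = 1.613 VA  (d) PF = 4.359e-09 (lagging)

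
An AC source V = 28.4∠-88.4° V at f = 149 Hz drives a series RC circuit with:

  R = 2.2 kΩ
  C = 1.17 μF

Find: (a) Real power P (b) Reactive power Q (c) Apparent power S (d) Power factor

Step 1 — Angular frequency: ω = 2π·f = 2π·149 = 936.2 rad/s.
Step 2 — Component impedances:
  R: Z = R = 2200 Ω
  C: Z = 1/(jωC) = -j/(ω·C) = 0 - j913 Ω
Step 3 — Series combination: Z_total = R + C = 2200 - j913 Ω = 2382∠-22.5° Ω.
Step 4 — Source phasor: V = 28.4∠-88.4° V = 0.793 - j28.39 V.
Step 5 — Current: I = V / Z = 0.004876 - j0.01088 A = 0.01192∠-65.9° A.
Step 6 — Complex power: S = V·I* = 0.3128 - j0.1298 VA.
Step 7 — Real power: P = Re(S) = 0.3128 W.
Step 8 — Reactive power: Q = Im(S) = -0.1298 VAR.
Step 9 — Apparent power: |S| = 0.3386 VA.
Step 10 — Power factor: PF = P/|S| = 0.9236 (leading).

(a) P = 0.3128 W  (b) Q = -0.1298 VAR  (c) S = 0.3386 VA  (d) PF = 0.9236 (leading)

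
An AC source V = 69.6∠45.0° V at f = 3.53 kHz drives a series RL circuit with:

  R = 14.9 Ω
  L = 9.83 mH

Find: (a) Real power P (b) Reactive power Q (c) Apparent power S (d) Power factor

Step 1 — Angular frequency: ω = 2π·f = 2π·3530 = 2.218e+04 rad/s.
Step 2 — Component impedances:
  R: Z = R = 14.9 Ω
  L: Z = jωL = j·2.218e+04·0.00983 = 0 + j218 Ω
Step 3 — Series combination: Z_total = R + L = 14.9 + j218 Ω = 218.5∠86.1° Ω.
Step 4 — Source phasor: V = 69.6∠45.0° V = 49.21 + j49.21 V.
Step 5 — Current: I = V / Z = 0.24 - j0.2093 A = 0.3185∠-41.1° A.
Step 6 — Complex power: S = V·I* = 1.511 + j22.11 VA.
Step 7 — Real power: P = Re(S) = 1.511 W.
Step 8 — Reactive power: Q = Im(S) = 22.11 VAR.
Step 9 — Apparent power: |S| = 22.17 VA.
Step 10 — Power factor: PF = P/|S| = 0.06818 (lagging).

(a) P = 1.511 W  (b) Q = 22.11 VAR  (c) S = 22.17 VA  (d) PF = 0.06818 (lagging)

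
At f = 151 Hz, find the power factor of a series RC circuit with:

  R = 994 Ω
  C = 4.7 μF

Step 1 — Angular frequency: ω = 2π·f = 2π·151 = 948.8 rad/s.
Step 2 — Component impedances:
  R: Z = R = 994 Ω
  C: Z = 1/(jωC) = -j/(ω·C) = 0 - j224.3 Ω
Step 3 — Series combination: Z_total = R + C = 994 - j224.3 Ω = 1019∠-12.7° Ω.
Step 4 — Power factor: PF = cos(φ) = Re(Z)/|Z| = 994/1019 = 0.9755.
Step 5 — Type: Im(Z) = -224.3 ⇒ leading (phase φ = -12.7°).

PF = 0.9755 (leading, φ = -12.7°)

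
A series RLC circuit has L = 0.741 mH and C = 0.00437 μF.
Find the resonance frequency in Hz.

Step 1 — Resonance condition Im(Z)=0 gives ω₀ = 1/√(LC).
Step 2 — ω₀ = 1/√(0.000741·4.37e-09) = 5.557e+05 rad/s.
Step 3 — f₀ = ω₀/(2π) = 8.844e+04 Hz.

f₀ = 8.844e+04 Hz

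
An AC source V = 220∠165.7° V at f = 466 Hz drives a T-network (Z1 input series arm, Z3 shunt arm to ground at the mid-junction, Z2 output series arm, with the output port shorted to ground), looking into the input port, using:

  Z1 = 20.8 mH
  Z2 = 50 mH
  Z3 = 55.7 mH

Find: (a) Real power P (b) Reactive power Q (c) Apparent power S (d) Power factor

Step 1 — Angular frequency: ω = 2π·f = 2π·466 = 2928 rad/s.
Step 2 — Component impedances:
  Z1: Z = jωL = j·2928·0.0208 = 0 + j60.9 Ω
  Z2: Z = jωL = j·2928·0.05 = 0 + j146.4 Ω
  Z3: Z = jωL = j·2928·0.0557 = 0 + j163.1 Ω
Step 3 — With the output port shorted to ground, the output series arm Z2 runs from the junction to ground; the shunt arm Z3 also runs from the junction to ground. They appear in parallel: Z3 || Z2 = 0 + j77.15 Ω.
Step 4 — Series with input arm Z1: Z_in = Z1 + (Z3 || Z2) = 0 + j138 Ω = 138∠90.0° Ω.
Step 5 — Source phasor: V = 220∠165.7° V = -213.2 + j54.34 V.
Step 6 — Current: I = V / Z = 0.3936 + j1.544 A = 1.594∠75.7° A.
Step 7 — Complex power: S = V·I* = 0 + j350.6 VA.
Step 8 — Real power: P = Re(S) = 0 W.
Step 9 — Reactive power: Q = Im(S) = 350.6 VAR.
Step 10 — Apparent power: |S| = 350.6 VA.
Step 11 — Power factor: PF = P/|S| = 0 (lagging).

(a) P = 0 W  (b) Q = 350.6 VAR  (c) S = 350.6 VA  (d) PF = 0 (lagging)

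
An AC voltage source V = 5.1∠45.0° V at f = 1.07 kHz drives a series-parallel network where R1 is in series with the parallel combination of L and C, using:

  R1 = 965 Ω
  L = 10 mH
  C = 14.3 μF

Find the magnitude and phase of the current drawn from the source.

Step 1 — Angular frequency: ω = 2π·f = 2π·1070 = 6723 rad/s.
Step 2 — Component impedances:
  R1: Z = R = 965 Ω
  L: Z = jωL = j·6723·0.01 = 0 + j67.23 Ω
  C: Z = 1/(jωC) = -j/(ω·C) = 0 - j10.4 Ω
Step 3 — Parallel branch: L || C = 1/(1/L + 1/C) = 0 - j12.31 Ω.
Step 4 — Series with R1: Z_total = R1 + (L || C) = 965 - j12.31 Ω = 965.1∠-0.7° Ω.
Step 5 — Source phasor: V = 5.1∠45.0° V = 3.606 + j3.606 V.
Step 6 — Ohm's law: I = V / Z_total = (3.606 + j3.606) / (965 - j12.31) = 0.003689 + j0.003784 A.
Step 7 — Convert to polar: |I| = 0.005285 A, ∠I = 45.7°.

I = 0.005285∠45.7° A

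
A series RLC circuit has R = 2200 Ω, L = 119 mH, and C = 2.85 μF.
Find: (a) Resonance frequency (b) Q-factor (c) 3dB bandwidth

Step 1 — Resonance: ω₀ = 1/√(LC) = 1/√(0.119·2.85e-06) = 1717 rad/s.
Step 2 — f₀ = ω₀/(2π) = 273.3 Hz.
Step 3 — Series Q: Q = ω₀L/R = 1717·0.119/2200 = 0.09288.
Step 4 — Bandwidth: Δω = ω₀/Q = 1.849e+04 rad/s; BW = Δω/(2π) = 2942 Hz.

(a) f₀ = 273.3 Hz  (b) Q = 0.09288  (c) BW = 2942 Hz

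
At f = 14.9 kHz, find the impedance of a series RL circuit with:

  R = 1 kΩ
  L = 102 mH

Step 1 — Angular frequency: ω = 2π·f = 2π·1.49e+04 = 9.362e+04 rad/s.
Step 2 — Component impedances:
  R: Z = R = 1000 Ω
  L: Z = jωL = j·9.362e+04·0.102 = 0 + j9549 Ω
Step 3 — Series combination: Z_total = R + L = 1000 + j9549 Ω = 9601∠84.0° Ω.

Z = 1000 + j9549 Ω = 9601∠84.0° Ω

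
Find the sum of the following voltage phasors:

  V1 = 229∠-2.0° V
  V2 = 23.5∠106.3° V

Step 1 — Convert each phasor to rectangular form:
  V1 = 229·(cos(-2.0°) + j·sin(-2.0°)) = 228.9 - j7.992 V
  V2 = 23.5·(cos(106.3°) + j·sin(106.3°)) = -6.596 + j22.56 V
Step 2 — Sum components: V_total = 222.3 + j14.56 V.
Step 3 — Convert to polar: |V_total| = 222.7 V, ∠V_total = 3.7°.

V_total = 222.7∠3.7° V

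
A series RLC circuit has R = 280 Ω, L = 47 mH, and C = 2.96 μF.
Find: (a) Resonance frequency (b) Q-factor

Step 1 — Resonance condition Im(Z)=0 gives ω₀ = 1/√(LC).
Step 2 — ω₀ = 1/√(0.047·2.96e-06) = 2681 rad/s.
Step 3 — f₀ = ω₀/(2π) = 426.7 Hz.
Step 4 — Series Q: Q = ω₀L/R = 2681·0.047/280 = 0.45.

(a) f₀ = 426.7 Hz  (b) Q = 0.45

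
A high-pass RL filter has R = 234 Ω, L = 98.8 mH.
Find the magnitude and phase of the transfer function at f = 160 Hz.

Step 1 — Angular frequency: ω = 2π·160 = 1005 rad/s.
Step 2 — Transfer function: H(jω) = jωL/(R + jωL).
Step 3 — Numerator jωL = j·99.32; denominator R + jωL = 234 + j99.32.
Step 4 — H = 0.1527 + j0.3597.
Step 5 — Magnitude: |H| = 0.3907 (-8.2 dB); phase: φ = 67.0°.

|H| = 0.3907 (-8.2 dB), φ = 67.0°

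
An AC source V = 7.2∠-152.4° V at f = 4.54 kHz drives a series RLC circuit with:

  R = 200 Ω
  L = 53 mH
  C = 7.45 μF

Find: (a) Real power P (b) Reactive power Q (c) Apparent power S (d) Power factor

Step 1 — Angular frequency: ω = 2π·f = 2π·4540 = 2.853e+04 rad/s.
Step 2 — Component impedances:
  R: Z = R = 200 Ω
  L: Z = jωL = j·2.853e+04·0.053 = 0 + j1512 Ω
  C: Z = 1/(jωC) = -j/(ω·C) = 0 - j4.706 Ω
Step 3 — Series combination: Z_total = R + L + C = 200 + j1507 Ω = 1520∠82.4° Ω.
Step 4 — Source phasor: V = 7.2∠-152.4° V = -6.381 - j3.336 V.
Step 5 — Current: I = V / Z = -0.002727 + j0.003872 A = 0.004736∠125.2° A.
Step 6 — Complex power: S = V·I* = 0.004485 + j0.0338 VA.
Step 7 — Real power: P = Re(S) = 0.004485 W.
Step 8 — Reactive power: Q = Im(S) = 0.0338 VAR.
Step 9 — Apparent power: |S| = 0.0341 VA.
Step 10 — Power factor: PF = P/|S| = 0.1315 (lagging).

(a) P = 0.004485 W  (b) Q = 0.0338 VAR  (c) S = 0.0341 VA  (d) PF = 0.1315 (lagging)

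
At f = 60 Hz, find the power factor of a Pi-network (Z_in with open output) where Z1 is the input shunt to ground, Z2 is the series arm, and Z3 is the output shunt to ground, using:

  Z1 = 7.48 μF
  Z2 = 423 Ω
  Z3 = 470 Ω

Step 1 — Angular frequency: ω = 2π·f = 2π·60 = 377 rad/s.
Step 2 — Component impedances:
  Z1: Z = 1/(jωC) = -j/(ω·C) = 0 - j354.6 Ω
  Z2: Z = R = 423 Ω
  Z3: Z = R = 470 Ω
Step 3 — With open output, the series arm Z2 and the output shunt Z3 appear in series to ground: Z2 + Z3 = 893 Ω.
Step 4 — Parallel with input shunt Z1: Z_in = Z1 || (Z2 + Z3) = 121.6 - j306.3 Ω = 329.6∠-68.3° Ω.
Step 5 — Power factor: PF = cos(φ) = Re(Z)/|Z| = 121.64/329.59 = 0.3691.
Step 6 — Type: Im(Z) = -306.3 ⇒ leading (phase φ = -68.3°).

PF = 0.3691 (leading, φ = -68.3°)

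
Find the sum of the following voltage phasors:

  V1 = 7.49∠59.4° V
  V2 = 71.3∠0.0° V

Step 1 — Convert each phasor to rectangular form:
  V1 = 7.49·(cos(59.4°) + j·sin(59.4°)) = 3.813 + j6.447 V
  V2 = 71.3·(cos(0.0°) + j·sin(0.0°)) = 71.3 V
Step 2 — Sum components: V_total = 75.11 + j6.447 V.
Step 3 — Convert to polar: |V_total| = 75.39 V, ∠V_total = 4.9°.

V_total = 75.39∠4.9° V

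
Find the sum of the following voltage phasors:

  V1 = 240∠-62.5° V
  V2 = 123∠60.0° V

Step 1 — Convert each phasor to rectangular form:
  V1 = 240·(cos(-62.5°) + j·sin(-62.5°)) = 110.8 - j212.9 V
  V2 = 123·(cos(60.0°) + j·sin(60.0°)) = 61.5 + j106.5 V
Step 2 — Sum components: V_total = 172.3 - j106.4 V.
Step 3 — Convert to polar: |V_total| = 202.5 V, ∠V_total = -31.7°.

V_total = 202.5∠-31.7° V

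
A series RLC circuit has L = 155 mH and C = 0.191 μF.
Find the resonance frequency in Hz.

Step 1 — Resonance condition Im(Z)=0 gives ω₀ = 1/√(LC).
Step 2 — ω₀ = 1/√(0.155·1.91e-07) = 5812 rad/s.
Step 3 — f₀ = ω₀/(2π) = 925 Hz.

f₀ = 925 Hz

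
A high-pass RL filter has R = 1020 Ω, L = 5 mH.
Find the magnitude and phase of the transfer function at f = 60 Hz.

Step 1 — Angular frequency: ω = 2π·60 = 377 rad/s.
Step 2 — Transfer function: H(jω) = jωL/(R + jωL).
Step 3 — Numerator jωL = j·1.885; denominator R + jωL = 1020 + j1.885.
Step 4 — H = 3.415e-06 + j0.001848.
Step 5 — Magnitude: |H| = 0.001848 (-54.7 dB); phase: φ = 89.9°.

|H| = 0.001848 (-54.7 dB), φ = 89.9°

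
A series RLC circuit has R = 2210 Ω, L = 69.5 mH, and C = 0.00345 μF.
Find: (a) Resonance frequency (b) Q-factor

Step 1 — Resonance condition Im(Z)=0 gives ω₀ = 1/√(LC).
Step 2 — ω₀ = 1/√(0.0695·3.45e-09) = 6.458e+04 rad/s.
Step 3 — f₀ = ω₀/(2π) = 1.028e+04 Hz.
Step 4 — Series Q: Q = ω₀L/R = 6.458e+04·0.0695/2210 = 2.031.

(a) f₀ = 1.028e+04 Hz  (b) Q = 2.031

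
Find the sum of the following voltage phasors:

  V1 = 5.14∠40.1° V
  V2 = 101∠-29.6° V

Step 1 — Convert each phasor to rectangular form:
  V1 = 5.14·(cos(40.1°) + j·sin(40.1°)) = 3.932 + j3.311 V
  V2 = 101·(cos(-29.6°) + j·sin(-29.6°)) = 87.82 - j49.89 V
Step 2 — Sum components: V_total = 91.75 - j46.58 V.
Step 3 — Convert to polar: |V_total| = 102.9 V, ∠V_total = -26.9°.

V_total = 102.9∠-26.9° V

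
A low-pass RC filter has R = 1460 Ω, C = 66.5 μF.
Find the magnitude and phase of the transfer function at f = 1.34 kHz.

Step 1 — Angular frequency: ω = 2π·1340 = 8419 rad/s.
Step 2 — Transfer function: H(jω) = 1/(1 + jωRC).
Step 3 — Denominator: 1 + jωRC = 1 + j·8419·1460·6.65e-05 = 1 + j817.4.
Step 4 — H = 1.497e-06 - j0.001223.
Step 5 — Magnitude: |H| = 0.001223 (-58.2 dB); phase: φ = -89.9°.

|H| = 0.001223 (-58.2 dB), φ = -89.9°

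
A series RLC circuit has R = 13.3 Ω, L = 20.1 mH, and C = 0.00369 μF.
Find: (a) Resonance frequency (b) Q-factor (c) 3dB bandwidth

Step 1 — Resonance: ω₀ = 1/√(LC) = 1/√(0.0201·3.69e-09) = 1.161e+05 rad/s.
Step 2 — f₀ = ω₀/(2π) = 1.848e+04 Hz.
Step 3 — Series Q: Q = ω₀L/R = 1.161e+05·0.0201/13.3 = 175.5.
Step 4 — Bandwidth: Δω = ω₀/Q = 661.7 rad/s; BW = Δω/(2π) = 105.3 Hz.

(a) f₀ = 1.848e+04 Hz  (b) Q = 175.5  (c) BW = 105.3 Hz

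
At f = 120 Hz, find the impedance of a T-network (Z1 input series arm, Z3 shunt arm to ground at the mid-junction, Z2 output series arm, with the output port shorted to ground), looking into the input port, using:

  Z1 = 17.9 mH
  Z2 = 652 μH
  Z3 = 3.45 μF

Step 1 — Angular frequency: ω = 2π·f = 2π·120 = 754 rad/s.
Step 2 — Component impedances:
  Z1: Z = jωL = j·754·0.0179 = 0 + j13.5 Ω
  Z2: Z = jωL = j·754·0.000652 = 0 + j0.4916 Ω
  Z3: Z = 1/(jωC) = -j/(ω·C) = 0 - j384.4 Ω
Step 3 — With the output port shorted to ground, the output series arm Z2 runs from the junction to ground; the shunt arm Z3 also runs from the junction to ground. They appear in parallel: Z3 || Z2 = 0 + j0.4922 Ω.
Step 4 — Series with input arm Z1: Z_in = Z1 + (Z3 || Z2) = 0 + j13.99 Ω = 13.99∠90.0° Ω.

Z = 0 + j13.99 Ω = 13.99∠90.0° Ω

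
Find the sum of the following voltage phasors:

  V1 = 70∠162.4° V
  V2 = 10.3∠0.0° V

Step 1 — Convert each phasor to rectangular form:
  V1 = 70·(cos(162.4°) + j·sin(162.4°)) = -66.72 + j21.17 V
  V2 = 10.3·(cos(0.0°) + j·sin(0.0°)) = 10.3 V
Step 2 — Sum components: V_total = -56.42 + j21.17 V.
Step 3 — Convert to polar: |V_total| = 60.26 V, ∠V_total = 159.4°.

V_total = 60.26∠159.4° V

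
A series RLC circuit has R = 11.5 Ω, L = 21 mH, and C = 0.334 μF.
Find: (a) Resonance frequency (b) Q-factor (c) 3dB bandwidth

Step 1 — Resonance: ω₀ = 1/√(LC) = 1/√(0.021·3.34e-07) = 1.194e+04 rad/s.
Step 2 — f₀ = ω₀/(2π) = 1900 Hz.
Step 3 — Series Q: Q = ω₀L/R = 1.194e+04·0.021/11.5 = 21.8.
Step 4 — Bandwidth: Δω = ω₀/Q = 547.6 rad/s; BW = Δω/(2π) = 87.16 Hz.

(a) f₀ = 1900 Hz  (b) Q = 21.8  (c) BW = 87.16 Hz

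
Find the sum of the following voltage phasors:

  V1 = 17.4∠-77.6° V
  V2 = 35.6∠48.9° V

Step 1 — Convert each phasor to rectangular form:
  V1 = 17.4·(cos(-77.6°) + j·sin(-77.6°)) = 3.736 - j16.99 V
  V2 = 35.6·(cos(48.9°) + j·sin(48.9°)) = 23.4 + j26.83 V
Step 2 — Sum components: V_total = 27.14 + j9.833 V.
Step 3 — Convert to polar: |V_total| = 28.87 V, ∠V_total = 19.9°.

V_total = 28.87∠19.9° V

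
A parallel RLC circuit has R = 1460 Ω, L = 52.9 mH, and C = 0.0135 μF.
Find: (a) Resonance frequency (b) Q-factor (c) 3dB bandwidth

Step 1 — Resonance: ω₀ = 1/√(LC) = 1/√(0.0529·1.35e-08) = 3.742e+04 rad/s.
Step 2 — f₀ = ω₀/(2π) = 5956 Hz.
Step 3 — Parallel Q: Q = R/(ω₀L) = 1460/(3.742e+04·0.0529) = 0.7376.
Step 4 — Bandwidth: Δω = ω₀/Q = 5.074e+04 rad/s; BW = Δω/(2π) = 8075 Hz.

(a) f₀ = 5956 Hz  (b) Q = 0.7376  (c) BW = 8075 Hz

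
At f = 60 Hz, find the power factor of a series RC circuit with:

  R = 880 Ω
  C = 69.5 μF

Step 1 — Angular frequency: ω = 2π·f = 2π·60 = 377 rad/s.
Step 2 — Component impedances:
  R: Z = R = 880 Ω
  C: Z = 1/(jωC) = -j/(ω·C) = 0 - j38.17 Ω
Step 3 — Series combination: Z_total = R + C = 880 - j38.17 Ω = 880.8∠-2.5° Ω.
Step 4 — Power factor: PF = cos(φ) = Re(Z)/|Z| = 880/880.8 = 0.9991.
Step 5 — Type: Im(Z) = -38.17 ⇒ leading (phase φ = -2.5°).

PF = 0.9991 (leading, φ = -2.5°)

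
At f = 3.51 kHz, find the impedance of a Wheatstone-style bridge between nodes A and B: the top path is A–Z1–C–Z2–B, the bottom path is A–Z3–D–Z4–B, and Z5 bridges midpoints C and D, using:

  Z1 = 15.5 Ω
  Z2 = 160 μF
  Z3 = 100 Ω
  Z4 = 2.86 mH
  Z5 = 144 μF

Step 1 — Angular frequency: ω = 2π·f = 2π·3510 = 2.205e+04 rad/s.
Step 2 — Component impedances:
  Z1: Z = R = 15.5 Ω
  Z2: Z = 1/(jωC) = -j/(ω·C) = 0 - j0.2834 Ω
  Z3: Z = R = 100 Ω
  Z4: Z = jωL = j·2.205e+04·0.00286 = 0 + j63.07 Ω
  Z5: Z = 1/(jωC) = -j/(ω·C) = 0 - j0.3149 Ω
Step 3 — Bridge requires nodal analysis (the Z5 bridge couples midpoints C and D, so the two paths cannot be reduced to a simple series/parallel combination). Setting node B to ground and injecting 1 A at node A, the 3-node admittance system at A, C, D solves to V_A = Z_AB = 13.42 - j0.2908 Ω = 13.42∠-1.2° Ω.

Z = 13.42 - j0.2908 Ω = 13.42∠-1.2° Ω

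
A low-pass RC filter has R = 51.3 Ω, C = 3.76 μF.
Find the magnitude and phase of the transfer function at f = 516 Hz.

Step 1 — Angular frequency: ω = 2π·516 = 3242 rad/s.
Step 2 — Transfer function: H(jω) = 1/(1 + jωRC).
Step 3 — Denominator: 1 + jωRC = 1 + j·3242·51.3·3.76e-06 = 1 + j0.6254.
Step 4 — H = 0.7189 - j0.4496.
Step 5 — Magnitude: |H| = 0.8479 (-1.4 dB); phase: φ = -32.0°.

|H| = 0.8479 (-1.4 dB), φ = -32.0°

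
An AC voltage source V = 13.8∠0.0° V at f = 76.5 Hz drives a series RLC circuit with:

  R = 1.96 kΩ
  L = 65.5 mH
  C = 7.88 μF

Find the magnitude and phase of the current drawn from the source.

Step 1 — Angular frequency: ω = 2π·f = 2π·76.5 = 480.7 rad/s.
Step 2 — Component impedances:
  R: Z = R = 1960 Ω
  L: Z = jωL = j·480.7·0.0655 = 0 + j31.48 Ω
  C: Z = 1/(jωC) = -j/(ω·C) = 0 - j264 Ω
Step 3 — Series combination: Z_total = R + L + C = 1960 - j232.5 Ω = 1974∠-6.8° Ω.
Step 4 — Source phasor: V = 13.8∠0.0° V = 13.8 V.
Step 5 — Ohm's law: I = V / Z_total = (13.8) / (1960 - j232.5) = 0.006943 + j0.0008237 A.
Step 6 — Convert to polar: |I| = 0.006992 A, ∠I = 6.8°.

I = 0.006992∠6.8° A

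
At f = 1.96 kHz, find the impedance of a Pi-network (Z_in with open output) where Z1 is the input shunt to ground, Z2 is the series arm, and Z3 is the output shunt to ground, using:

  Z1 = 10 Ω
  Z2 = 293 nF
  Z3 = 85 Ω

Step 1 — Angular frequency: ω = 2π·f = 2π·1960 = 1.232e+04 rad/s.
Step 2 — Component impedances:
  Z1: Z = R = 10 Ω
  Z2: Z = 1/(jωC) = -j/(ω·C) = 0 - j277.1 Ω
  Z3: Z = R = 85 Ω
Step 3 — With open output, the series arm Z2 and the output shunt Z3 appear in series to ground: Z2 + Z3 = 85 - j277.1 Ω.
Step 4 — Parallel with input shunt Z1: Z_in = Z1 || (Z2 + Z3) = 9.889 - j0.3229 Ω = 9.895∠-1.9° Ω.

Z = 9.889 - j0.3229 Ω = 9.895∠-1.9° Ω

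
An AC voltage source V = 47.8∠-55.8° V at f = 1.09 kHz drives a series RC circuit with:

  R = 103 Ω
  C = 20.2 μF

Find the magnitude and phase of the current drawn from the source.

Step 1 — Angular frequency: ω = 2π·f = 2π·1090 = 6849 rad/s.
Step 2 — Component impedances:
  R: Z = R = 103 Ω
  C: Z = 1/(jωC) = -j/(ω·C) = 0 - j7.228 Ω
Step 3 — Series combination: Z_total = R + C = 103 - j7.228 Ω = 103.3∠-4.0° Ω.
Step 4 — Source phasor: V = 47.8∠-55.8° V = 26.87 - j39.53 V.
Step 5 — Ohm's law: I = V / Z_total = (26.87 - j39.53) / (103 - j7.228) = 0.2864 - j0.3637 A.
Step 6 — Convert to polar: |I| = 0.4629 A, ∠I = -51.8°.

I = 0.4629∠-51.8° A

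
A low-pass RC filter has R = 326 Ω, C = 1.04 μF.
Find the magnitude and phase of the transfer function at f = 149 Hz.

Step 1 — Angular frequency: ω = 2π·149 = 936.2 rad/s.
Step 2 — Transfer function: H(jω) = 1/(1 + jωRC).
Step 3 — Denominator: 1 + jωRC = 1 + j·936.2·326·1.04e-06 = 1 + j0.3174.
Step 4 — H = 0.9085 - j0.2884.
Step 5 — Magnitude: |H| = 0.9531 (-0.4 dB); phase: φ = -17.6°.

|H| = 0.9531 (-0.4 dB), φ = -17.6°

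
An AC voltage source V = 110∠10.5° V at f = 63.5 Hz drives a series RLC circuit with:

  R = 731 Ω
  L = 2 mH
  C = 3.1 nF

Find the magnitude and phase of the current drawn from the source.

Step 1 — Angular frequency: ω = 2π·f = 2π·63.5 = 399 rad/s.
Step 2 — Component impedances:
  R: Z = R = 731 Ω
  L: Z = jωL = j·399·0.002 = 0 + j0.798 Ω
  C: Z = 1/(jωC) = -j/(ω·C) = 0 - j8.085e+05 Ω
Step 3 — Series combination: Z_total = R + L + C = 731 - j8.085e+05 Ω = 8.085e+05∠-89.9° Ω.
Step 4 — Source phasor: V = 110∠10.5° V = 108.2 + j20.05 V.
Step 5 — Ohm's law: I = V / Z_total = (108.2 + j20.05) / (731 - j8.085e+05) = -2.467e-05 + j0.0001338 A.
Step 6 — Convert to polar: |I| = 0.0001361 A, ∠I = 100.4°.

I = 0.0001361∠100.4° A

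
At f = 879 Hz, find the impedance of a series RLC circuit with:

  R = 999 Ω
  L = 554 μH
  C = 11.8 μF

Step 1 — Angular frequency: ω = 2π·f = 2π·879 = 5523 rad/s.
Step 2 — Component impedances:
  R: Z = R = 999 Ω
  L: Z = jωL = j·5523·0.000554 = 0 + j3.06 Ω
  C: Z = 1/(jωC) = -j/(ω·C) = 0 - j15.34 Ω
Step 3 — Series combination: Z_total = R + L + C = 999 - j12.28 Ω = 999.1∠-0.7° Ω.

Z = 999 - j12.28 Ω = 999.1∠-0.7° Ω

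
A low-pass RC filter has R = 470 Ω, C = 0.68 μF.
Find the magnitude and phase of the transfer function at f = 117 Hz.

Step 1 — Angular frequency: ω = 2π·117 = 735.1 rad/s.
Step 2 — Transfer function: H(jω) = 1/(1 + jωRC).
Step 3 — Denominator: 1 + jωRC = 1 + j·735.1·470·6.8e-07 = 1 + j0.2349.
Step 4 — H = 0.9477 - j0.2227.
Step 5 — Magnitude: |H| = 0.9735 (-0.2 dB); phase: φ = -13.2°.

|H| = 0.9735 (-0.2 dB), φ = -13.2°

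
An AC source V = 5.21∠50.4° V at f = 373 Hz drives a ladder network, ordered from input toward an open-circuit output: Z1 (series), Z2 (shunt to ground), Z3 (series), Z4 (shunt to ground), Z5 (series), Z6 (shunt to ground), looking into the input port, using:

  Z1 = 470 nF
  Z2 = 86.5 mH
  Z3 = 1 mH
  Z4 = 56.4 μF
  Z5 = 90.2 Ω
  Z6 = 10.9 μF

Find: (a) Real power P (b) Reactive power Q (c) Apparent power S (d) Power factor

Step 1 — Angular frequency: ω = 2π·f = 2π·373 = 2344 rad/s.
Step 2 — Component impedances:
  Z1: Z = 1/(jωC) = -j/(ω·C) = 0 - j907.8 Ω
  Z2: Z = jωL = j·2344·0.0865 = 0 + j202.7 Ω
  Z3: Z = jωL = j·2344·0.001 = 0 + j2.344 Ω
  Z4: Z = 1/(jωC) = -j/(ω·C) = 0 - j7.565 Ω
  Z5: Z = R = 90.2 Ω
  Z6: Z = 1/(jωC) = -j/(ω·C) = 0 - j39.15 Ω
Step 3 — Ladder network (open output): work backward from the far end, alternating series and parallel combinations. Z_in = 0.5258 - j912.9 Ω = 912.9∠-90.0° Ω.
Step 4 — Source phasor: V = 5.21∠50.4° V = 3.321 + j4.014 V.
Step 5 — Current: I = V / Z = -0.004395 + j0.00364 A = 0.005707∠140.4° A.
Step 6 — Complex power: S = V·I* = 1.712e-05 - j0.02973 VA.
Step 7 — Real power: P = Re(S) = 1.712e-05 W.
Step 8 — Reactive power: Q = Im(S) = -0.02973 VAR.
Step 9 — Apparent power: |S| = 0.02973 VA.
Step 10 — Power factor: PF = P/|S| = 0.0005759 (leading).

(a) P = 1.712e-05 W  (b) Q = -0.02973 VAR  (c) S = 0.02973 VA  (d) PF = 0.0005759 (leading)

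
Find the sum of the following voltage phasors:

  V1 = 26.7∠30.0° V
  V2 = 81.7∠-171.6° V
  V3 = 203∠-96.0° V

Step 1 — Convert each phasor to rectangular form:
  V1 = 26.7·(cos(30.0°) + j·sin(30.0°)) = 23.12 + j13.35 V
  V2 = 81.7·(cos(-171.6°) + j·sin(-171.6°)) = -80.82 - j11.93 V
  V3 = 203·(cos(-96.0°) + j·sin(-96.0°)) = -21.22 - j201.9 V
Step 2 — Sum components: V_total = -78.92 - j200.5 V.
Step 3 — Convert to polar: |V_total| = 215.4 V, ∠V_total = -111.5°.

V_total = 215.4∠-111.5° V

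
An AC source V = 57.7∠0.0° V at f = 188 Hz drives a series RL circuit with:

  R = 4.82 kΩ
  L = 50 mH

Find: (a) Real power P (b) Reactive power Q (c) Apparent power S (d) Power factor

Step 1 — Angular frequency: ω = 2π·f = 2π·188 = 1181 rad/s.
Step 2 — Component impedances:
  R: Z = R = 4820 Ω
  L: Z = jωL = j·1181·0.05 = 0 + j59.06 Ω
Step 3 — Series combination: Z_total = R + L = 4820 + j59.06 Ω = 4820∠0.7° Ω.
Step 4 — Source phasor: V = 57.7∠0.0° V = 57.7 V.
Step 5 — Current: I = V / Z = 0.01197 - j0.0001467 A = 0.01197∠-0.7° A.
Step 6 — Complex power: S = V·I* = 0.6906 + j0.008463 VA.
Step 7 — Real power: P = Re(S) = 0.6906 W.
Step 8 — Reactive power: Q = Im(S) = 0.008463 VAR.
Step 9 — Apparent power: |S| = 0.6907 VA.
Step 10 — Power factor: PF = P/|S| = 0.9999 (lagging).

(a) P = 0.6906 W  (b) Q = 0.008463 VAR  (c) S = 0.6907 VA  (d) PF = 0.9999 (lagging)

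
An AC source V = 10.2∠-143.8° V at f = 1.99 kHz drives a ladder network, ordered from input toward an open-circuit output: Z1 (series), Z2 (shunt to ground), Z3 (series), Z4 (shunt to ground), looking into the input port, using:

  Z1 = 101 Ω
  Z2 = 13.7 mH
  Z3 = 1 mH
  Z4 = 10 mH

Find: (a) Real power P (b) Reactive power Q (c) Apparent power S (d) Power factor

Step 1 — Angular frequency: ω = 2π·f = 2π·1990 = 1.25e+04 rad/s.
Step 2 — Component impedances:
  Z1: Z = R = 101 Ω
  Z2: Z = jωL = j·1.25e+04·0.0137 = 0 + j171.3 Ω
  Z3: Z = jωL = j·1.25e+04·0.001 = 0 + j12.5 Ω
  Z4: Z = jωL = j·1.25e+04·0.01 = 0 + j125 Ω
Step 3 — Ladder network (open output): work backward from the far end, alternating series and parallel combinations. Z_in = 101 + j76.29 Ω = 126.6∠37.1° Ω.
Step 4 — Source phasor: V = 10.2∠-143.8° V = -8.231 - j6.024 V.
Step 5 — Current: I = V / Z = -0.08058 + j0.001216 A = 0.08059∠179.1° A.
Step 6 — Complex power: S = V·I* = 0.6559 + j0.4954 VA.
Step 7 — Real power: P = Re(S) = 0.6559 W.
Step 8 — Reactive power: Q = Im(S) = 0.4954 VAR.
Step 9 — Apparent power: |S| = 0.822 VA.
Step 10 — Power factor: PF = P/|S| = 0.798 (lagging).

(a) P = 0.6559 W  (b) Q = 0.4954 VAR  (c) S = 0.822 VA  (d) PF = 0.798 (lagging)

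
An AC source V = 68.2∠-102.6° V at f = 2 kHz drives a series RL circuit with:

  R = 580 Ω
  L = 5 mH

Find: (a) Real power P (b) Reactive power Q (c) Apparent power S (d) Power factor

Step 1 — Angular frequency: ω = 2π·f = 2π·2000 = 1.257e+04 rad/s.
Step 2 — Component impedances:
  R: Z = R = 580 Ω
  L: Z = jωL = j·1.257e+04·0.005 = 0 + j62.83 Ω
Step 3 — Series combination: Z_total = R + L = 580 + j62.83 Ω = 583.4∠6.2° Ω.
Step 4 — Source phasor: V = 68.2∠-102.6° V = -14.88 - j66.56 V.
Step 5 — Current: I = V / Z = -0.03764 - j0.1107 A = 0.1169∠-108.8° A.
Step 6 — Complex power: S = V·I* = 7.926 + j0.8587 VA.
Step 7 — Real power: P = Re(S) = 7.926 W.
Step 8 — Reactive power: Q = Im(S) = 0.8587 VAR.
Step 9 — Apparent power: |S| = 7.973 VA.
Step 10 — Power factor: PF = P/|S| = 0.9942 (lagging).

(a) P = 7.926 W  (b) Q = 0.8587 VAR  (c) S = 7.973 VA  (d) PF = 0.9942 (lagging)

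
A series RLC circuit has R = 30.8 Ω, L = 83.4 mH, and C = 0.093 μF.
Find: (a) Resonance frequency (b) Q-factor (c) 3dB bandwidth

Step 1 — Resonance: ω₀ = 1/√(LC) = 1/√(0.0834·9.3e-08) = 1.135e+04 rad/s.
Step 2 — f₀ = ω₀/(2π) = 1807 Hz.
Step 3 — Series Q: Q = ω₀L/R = 1.135e+04·0.0834/30.8 = 30.75.
Step 4 — Bandwidth: Δω = ω₀/Q = 369.3 rad/s; BW = Δω/(2π) = 58.78 Hz.

(a) f₀ = 1807 Hz  (b) Q = 30.75  (c) BW = 58.78 Hz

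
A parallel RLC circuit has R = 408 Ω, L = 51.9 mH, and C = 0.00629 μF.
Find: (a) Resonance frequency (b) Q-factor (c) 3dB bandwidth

Step 1 — Resonance: ω₀ = 1/√(LC) = 1/√(0.0519·6.29e-09) = 5.535e+04 rad/s.
Step 2 — f₀ = ω₀/(2π) = 8809 Hz.
Step 3 — Parallel Q: Q = R/(ω₀L) = 408/(5.535e+04·0.0519) = 0.142.
Step 4 — Bandwidth: Δω = ω₀/Q = 3.897e+05 rad/s; BW = Δω/(2π) = 6.202e+04 Hz.

(a) f₀ = 8809 Hz  (b) Q = 0.142  (c) BW = 6.202e+04 Hz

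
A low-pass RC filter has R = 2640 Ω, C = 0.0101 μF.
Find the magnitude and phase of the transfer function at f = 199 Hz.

Step 1 — Angular frequency: ω = 2π·199 = 1250 rad/s.
Step 2 — Transfer function: H(jω) = 1/(1 + jωRC).
Step 3 — Denominator: 1 + jωRC = 1 + j·1250·2640·1.01e-08 = 1 + j0.03334.
Step 4 — H = 0.9989 - j0.0333.
Step 5 — Magnitude: |H| = 0.9994 (-0.0 dB); phase: φ = -1.9°.

|H| = 0.9994 (-0.0 dB), φ = -1.9°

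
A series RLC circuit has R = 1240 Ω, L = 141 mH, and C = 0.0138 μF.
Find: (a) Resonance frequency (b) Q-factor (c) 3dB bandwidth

Step 1 — Resonance condition Im(Z)=0 gives ω₀ = 1/√(LC).
Step 2 — ω₀ = 1/√(0.141·1.38e-08) = 2.267e+04 rad/s.
Step 3 — f₀ = ω₀/(2π) = 3608 Hz.
Step 4 — Series Q: Q = ω₀L/R = 2.267e+04·0.141/1240 = 2.578.
Step 5 — 3dB bandwidth: Δω = ω₀/Q = 8794 rad/s; BW = Δω/(2π) = 1400 Hz.

(a) f₀ = 3608 Hz  (b) Q = 2.578  (c) BW = 1400 Hz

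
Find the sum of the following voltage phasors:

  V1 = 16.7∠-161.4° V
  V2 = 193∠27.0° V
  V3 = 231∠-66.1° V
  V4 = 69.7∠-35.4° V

Step 1 — Convert each phasor to rectangular form:
  V1 = 16.7·(cos(-161.4°) + j·sin(-161.4°)) = -15.83 - j5.327 V
  V2 = 193·(cos(27.0°) + j·sin(27.0°)) = 172 + j87.62 V
  V3 = 231·(cos(-66.1°) + j·sin(-66.1°)) = 93.59 - j211.2 V
  V4 = 69.7·(cos(-35.4°) + j·sin(-35.4°)) = 56.81 - j40.38 V
Step 2 — Sum components: V_total = 306.5 - j169.3 V.
Step 3 — Convert to polar: |V_total| = 350.2 V, ∠V_total = -28.9°.

V_total = 350.2∠-28.9° V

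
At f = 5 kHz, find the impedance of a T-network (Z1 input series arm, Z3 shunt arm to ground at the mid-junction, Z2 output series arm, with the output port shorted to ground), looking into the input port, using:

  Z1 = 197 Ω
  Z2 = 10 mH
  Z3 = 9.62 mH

Step 1 — Angular frequency: ω = 2π·f = 2π·5000 = 3.142e+04 rad/s.
Step 2 — Component impedances:
  Z1: Z = R = 197 Ω
  Z2: Z = jωL = j·3.142e+04·0.01 = 0 + j314.2 Ω
  Z3: Z = jωL = j·3.142e+04·0.00962 = 0 + j302.2 Ω
Step 3 — With the output port shorted to ground, the output series arm Z2 runs from the junction to ground; the shunt arm Z3 also runs from the junction to ground. They appear in parallel: Z3 || Z2 = 0 + j154 Ω.
Step 4 — Series with input arm Z1: Z_in = Z1 + (Z3 || Z2) = 197 + j154 Ω = 250.1∠38.0° Ω.

Z = 197 + j154 Ω = 250.1∠38.0° Ω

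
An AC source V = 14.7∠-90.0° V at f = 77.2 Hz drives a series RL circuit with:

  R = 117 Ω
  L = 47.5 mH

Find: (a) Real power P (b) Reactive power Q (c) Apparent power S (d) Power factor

Step 1 — Angular frequency: ω = 2π·f = 2π·77.2 = 485.1 rad/s.
Step 2 — Component impedances:
  R: Z = R = 117 Ω
  L: Z = jωL = j·485.1·0.0475 = 0 + j23.04 Ω
Step 3 — Series combination: Z_total = R + L = 117 + j23.04 Ω = 119.2∠11.1° Ω.
Step 4 — Source phasor: V = 14.7∠-90.0° V = 0 - j14.7 V.
Step 5 — Current: I = V / Z = -0.02382 - j0.121 A = 0.1233∠-101.1° A.
Step 6 — Complex power: S = V·I* = 1.778 + j0.3501 VA.
Step 7 — Real power: P = Re(S) = 1.778 W.
Step 8 — Reactive power: Q = Im(S) = 0.3501 VAR.
Step 9 — Apparent power: |S| = 1.812 VA.
Step 10 — Power factor: PF = P/|S| = 0.9812 (lagging).

(a) P = 1.778 W  (b) Q = 0.3501 VAR  (c) S = 1.812 VA  (d) PF = 0.9812 (lagging)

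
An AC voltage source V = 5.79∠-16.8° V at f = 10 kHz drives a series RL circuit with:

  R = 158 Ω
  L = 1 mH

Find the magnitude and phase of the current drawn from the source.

Step 1 — Angular frequency: ω = 2π·f = 2π·1e+04 = 6.283e+04 rad/s.
Step 2 — Component impedances:
  R: Z = R = 158 Ω
  L: Z = jωL = j·6.283e+04·0.001 = 0 + j62.83 Ω
Step 3 — Series combination: Z_total = R + L = 158 + j62.83 Ω = 170∠21.7° Ω.
Step 4 — Source phasor: V = 5.79∠-16.8° V = 5.543 - j1.673 V.
Step 5 — Ohm's law: I = V / Z_total = (5.543 - j1.673) / (158 + j62.83) = 0.02665 - j0.02119 A.
Step 6 — Convert to polar: |I| = 0.03405 A, ∠I = -38.5°.

I = 0.03405∠-38.5° A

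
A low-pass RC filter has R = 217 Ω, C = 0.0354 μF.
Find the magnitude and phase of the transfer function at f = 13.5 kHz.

Step 1 — Angular frequency: ω = 2π·1.35e+04 = 8.482e+04 rad/s.
Step 2 — Transfer function: H(jω) = 1/(1 + jωRC).
Step 3 — Denominator: 1 + jωRC = 1 + j·8.482e+04·217·3.54e-08 = 1 + j0.6516.
Step 4 — H = 0.702 - j0.4574.
Step 5 — Magnitude: |H| = 0.8378 (-1.5 dB); phase: φ = -33.1°.

|H| = 0.8378 (-1.5 dB), φ = -33.1°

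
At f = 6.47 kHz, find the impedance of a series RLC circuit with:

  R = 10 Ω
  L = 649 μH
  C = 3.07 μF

Step 1 — Angular frequency: ω = 2π·f = 2π·6470 = 4.065e+04 rad/s.
Step 2 — Component impedances:
  R: Z = R = 10 Ω
  L: Z = jωL = j·4.065e+04·0.000649 = 0 + j26.38 Ω
  C: Z = 1/(jωC) = -j/(ω·C) = 0 - j8.013 Ω
Step 3 — Series combination: Z_total = R + L + C = 10 + j18.37 Ω = 20.92∠61.4° Ω.

Z = 10 + j18.37 Ω = 20.92∠61.4° Ω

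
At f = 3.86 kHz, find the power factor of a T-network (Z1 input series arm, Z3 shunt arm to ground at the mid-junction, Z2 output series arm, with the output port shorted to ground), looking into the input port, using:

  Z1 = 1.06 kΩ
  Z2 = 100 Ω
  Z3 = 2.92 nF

Step 1 — Angular frequency: ω = 2π·f = 2π·3860 = 2.425e+04 rad/s.
Step 2 — Component impedances:
  Z1: Z = R = 1060 Ω
  Z2: Z = R = 100 Ω
  Z3: Z = 1/(jωC) = -j/(ω·C) = 0 - j1.412e+04 Ω
Step 3 — With the output port shorted to ground, the output series arm Z2 runs from the junction to ground; the shunt arm Z3 also runs from the junction to ground. They appear in parallel: Z3 || Z2 = 99.99 - j0.7082 Ω.
Step 4 — Series with input arm Z1: Z_in = Z1 + (Z3 || Z2) = 1160 - j0.7082 Ω = 1160∠-0.0° Ω.
Step 5 — Power factor: PF = cos(φ) = Re(Z)/|Z| = 1160/1160 = 1.
Step 6 — Type: Im(Z) = -0.7082 ⇒ leading (phase φ = -0.0°).

PF = 1 (leading, φ = -0.0°)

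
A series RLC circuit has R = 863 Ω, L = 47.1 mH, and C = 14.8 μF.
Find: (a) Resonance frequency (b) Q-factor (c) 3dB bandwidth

Step 1 — Resonance condition Im(Z)=0 gives ω₀ = 1/√(LC).
Step 2 — ω₀ = 1/√(0.0471·1.48e-05) = 1198 rad/s.
Step 3 — f₀ = ω₀/(2π) = 190.6 Hz.
Step 4 — Series Q: Q = ω₀L/R = 1198·0.0471/863 = 0.06537.
Step 5 — 3dB bandwidth: Δω = ω₀/Q = 1.832e+04 rad/s; BW = Δω/(2π) = 2916 Hz.

(a) f₀ = 190.6 Hz  (b) Q = 0.06537  (c) BW = 2916 Hz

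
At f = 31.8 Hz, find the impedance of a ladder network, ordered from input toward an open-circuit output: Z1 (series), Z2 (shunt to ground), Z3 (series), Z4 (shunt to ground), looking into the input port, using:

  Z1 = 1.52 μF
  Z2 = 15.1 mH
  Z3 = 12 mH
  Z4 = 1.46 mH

Step 1 — Angular frequency: ω = 2π·f = 2π·31.8 = 199.8 rad/s.
Step 2 — Component impedances:
  Z1: Z = 1/(jωC) = -j/(ω·C) = 0 - j3293 Ω
  Z2: Z = jωL = j·199.8·0.0151 = 0 + j3.017 Ω
  Z3: Z = jωL = j·199.8·0.012 = 0 + j2.398 Ω
  Z4: Z = jωL = j·199.8·0.00146 = 0 + j0.2917 Ω
Step 3 — Ladder network (open output): work backward from the far end, alternating series and parallel combinations. Z_in = 0 - j3291 Ω = 3291∠-90.0° Ω.

Z = 0 - j3291 Ω = 3291∠-90.0° Ω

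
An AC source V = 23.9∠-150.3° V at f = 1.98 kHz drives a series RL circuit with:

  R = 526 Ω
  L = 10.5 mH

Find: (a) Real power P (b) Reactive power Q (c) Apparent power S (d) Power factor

Step 1 — Angular frequency: ω = 2π·f = 2π·1980 = 1.244e+04 rad/s.
Step 2 — Component impedances:
  R: Z = R = 526 Ω
  L: Z = jωL = j·1.244e+04·0.0105 = 0 + j130.6 Ω
Step 3 — Series combination: Z_total = R + L = 526 + j130.6 Ω = 542∠13.9° Ω.
Step 4 — Source phasor: V = 23.9∠-150.3° V = -20.76 - j11.84 V.
Step 5 — Current: I = V / Z = -0.04244 - j0.01197 A = 0.0441∠-164.2° A.
Step 6 — Complex power: S = V·I* = 1.023 + j0.254 VA.
Step 7 — Real power: P = Re(S) = 1.023 W.
Step 8 — Reactive power: Q = Im(S) = 0.254 VAR.
Step 9 — Apparent power: |S| = 1.054 VA.
Step 10 — Power factor: PF = P/|S| = 0.9705 (lagging).

(a) P = 1.023 W  (b) Q = 0.254 VAR  (c) S = 1.054 VA  (d) PF = 0.9705 (lagging)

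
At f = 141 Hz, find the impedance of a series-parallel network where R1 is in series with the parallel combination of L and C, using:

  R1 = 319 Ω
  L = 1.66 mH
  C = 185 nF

Step 1 — Angular frequency: ω = 2π·f = 2π·141 = 885.9 rad/s.
Step 2 — Component impedances:
  R1: Z = R = 319 Ω
  L: Z = jωL = j·885.9·0.00166 = 0 + j1.471 Ω
  C: Z = 1/(jωC) = -j/(ω·C) = 0 - j6101 Ω
Step 3 — Parallel branch: L || C = 1/(1/L + 1/C) = 0 + j1.471 Ω.
Step 4 — Series with R1: Z_total = R1 + (L || C) = 319 + j1.471 Ω = 319∠0.3° Ω.

Z = 319 + j1.471 Ω = 319∠0.3° Ω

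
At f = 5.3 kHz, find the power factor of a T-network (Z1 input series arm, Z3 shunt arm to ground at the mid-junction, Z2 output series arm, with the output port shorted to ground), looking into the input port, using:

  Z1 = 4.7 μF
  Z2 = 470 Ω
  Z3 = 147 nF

Step 1 — Angular frequency: ω = 2π·f = 2π·5300 = 3.33e+04 rad/s.
Step 2 — Component impedances:
  Z1: Z = 1/(jωC) = -j/(ω·C) = 0 - j6.389 Ω
  Z2: Z = R = 470 Ω
  Z3: Z = 1/(jωC) = -j/(ω·C) = 0 - j204.3 Ω
Step 3 — With the output port shorted to ground, the output series arm Z2 runs from the junction to ground; the shunt arm Z3 also runs from the junction to ground. They appear in parallel: Z3 || Z2 = 74.68 - j171.8 Ω.
Step 4 — Series with input arm Z1: Z_in = Z1 + (Z3 || Z2) = 74.68 - j178.2 Ω = 193.2∠-67.3° Ω.
Step 5 — Power factor: PF = cos(φ) = Re(Z)/|Z| = 74.68/193.2 = 0.3865.
Step 6 — Type: Im(Z) = -178.2 ⇒ leading (phase φ = -67.3°).

PF = 0.3865 (leading, φ = -67.3°)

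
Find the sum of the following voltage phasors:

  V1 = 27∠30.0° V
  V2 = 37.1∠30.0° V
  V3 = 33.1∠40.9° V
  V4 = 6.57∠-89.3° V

Step 1 — Convert each phasor to rectangular form:
  V1 = 27·(cos(30.0°) + j·sin(30.0°)) = 23.38 + j13.5 V
  V2 = 37.1·(cos(30.0°) + j·sin(30.0°)) = 32.13 + j18.55 V
  V3 = 33.1·(cos(40.9°) + j·sin(40.9°)) = 25.02 + j21.67 V
  V4 = 6.57·(cos(-89.3°) + j·sin(-89.3°)) = 0.08027 - j6.57 V
Step 2 — Sum components: V_total = 80.61 + j47.15 V.
Step 3 — Convert to polar: |V_total| = 93.39 V, ∠V_total = 30.3°.

V_total = 93.39∠30.3° V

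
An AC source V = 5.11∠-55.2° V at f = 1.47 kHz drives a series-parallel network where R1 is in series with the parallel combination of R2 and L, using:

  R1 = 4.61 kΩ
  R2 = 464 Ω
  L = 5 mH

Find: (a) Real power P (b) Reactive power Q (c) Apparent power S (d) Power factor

Step 1 — Angular frequency: ω = 2π·f = 2π·1470 = 9236 rad/s.
Step 2 — Component impedances:
  R1: Z = R = 4610 Ω
  R2: Z = R = 464 Ω
  L: Z = jωL = j·9236·0.005 = 0 + j46.18 Ω
Step 3 — Parallel branch: R2 || L = 1/(1/R2 + 1/L) = 4.551 + j45.73 Ω.
Step 4 — Series with R1: Z_total = R1 + (R2 || L) = 4615 + j45.73 Ω = 4615∠0.6° Ω.
Step 5 — Source phasor: V = 5.11∠-55.2° V = 2.916 - j4.196 V.
Step 6 — Current: I = V / Z = 0.0006229 - j0.0009155 A = 0.001107∠-55.8° A.
Step 7 — Complex power: S = V·I* = 0.005658 + j5.607e-05 VA.
Step 8 — Real power: P = Re(S) = 0.005658 W.
Step 9 — Reactive power: Q = Im(S) = 5.607e-05 VAR.
Step 10 — Apparent power: |S| = 0.005658 VA.
Step 11 — Power factor: PF = P/|S| = 1 (lagging).

(a) P = 0.005658 W  (b) Q = 5.607e-05 VAR  (c) S = 0.005658 VA  (d) PF = 1 (lagging)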